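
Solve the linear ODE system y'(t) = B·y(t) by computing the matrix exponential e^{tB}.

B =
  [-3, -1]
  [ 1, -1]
e^{tB} =
  [-t*exp(-2*t) + exp(-2*t), -t*exp(-2*t)]
  [t*exp(-2*t), t*exp(-2*t) + exp(-2*t)]

Strategy: write B = P · J · P⁻¹ where J is a Jordan canonical form, so e^{tB} = P · e^{tJ} · P⁻¹, and e^{tJ} can be computed block-by-block.

B has Jordan form
J =
  [-2,  1]
  [ 0, -2]
(up to reordering of blocks).

Per-block formulas:
  For a 2×2 Jordan block J_2(-2): exp(t · J_2(-2)) = e^(-2t)·(I + t·N), where N is the 2×2 nilpotent shift.

After assembling e^{tJ} and conjugating by P, we get:

e^{tB} =
  [-t*exp(-2*t) + exp(-2*t), -t*exp(-2*t)]
  [t*exp(-2*t), t*exp(-2*t) + exp(-2*t)]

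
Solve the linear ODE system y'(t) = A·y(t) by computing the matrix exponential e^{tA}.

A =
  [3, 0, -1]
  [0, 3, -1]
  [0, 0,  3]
e^{tA} =
  [exp(3*t), 0, -t*exp(3*t)]
  [0, exp(3*t), -t*exp(3*t)]
  [0, 0, exp(3*t)]

Strategy: write A = P · J · P⁻¹ where J is a Jordan canonical form, so e^{tA} = P · e^{tJ} · P⁻¹, and e^{tJ} can be computed block-by-block.

A has Jordan form
J =
  [3, 1, 0]
  [0, 3, 0]
  [0, 0, 3]
(up to reordering of blocks).

Per-block formulas:
  For a 2×2 Jordan block J_2(3): exp(t · J_2(3)) = e^(3t)·(I + t·N), where N is the 2×2 nilpotent shift.
  For a 1×1 block at λ = 3: exp(t · [3]) = [e^(3t)].

After assembling e^{tJ} and conjugating by P, we get:

e^{tA} =
  [exp(3*t), 0, -t*exp(3*t)]
  [0, exp(3*t), -t*exp(3*t)]
  [0, 0, exp(3*t)]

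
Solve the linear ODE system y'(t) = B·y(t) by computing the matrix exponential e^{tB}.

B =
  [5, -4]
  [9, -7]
e^{tB} =
  [6*t*exp(-t) + exp(-t), -4*t*exp(-t)]
  [9*t*exp(-t), -6*t*exp(-t) + exp(-t)]

Strategy: write B = P · J · P⁻¹ where J is a Jordan canonical form, so e^{tB} = P · e^{tJ} · P⁻¹, and e^{tJ} can be computed block-by-block.

B has Jordan form
J =
  [-1,  1]
  [ 0, -1]
(up to reordering of blocks).

Per-block formulas:
  For a 2×2 Jordan block J_2(-1): exp(t · J_2(-1)) = e^(-1t)·(I + t·N), where N is the 2×2 nilpotent shift.

After assembling e^{tJ} and conjugating by P, we get:

e^{tB} =
  [6*t*exp(-t) + exp(-t), -4*t*exp(-t)]
  [9*t*exp(-t), -6*t*exp(-t) + exp(-t)]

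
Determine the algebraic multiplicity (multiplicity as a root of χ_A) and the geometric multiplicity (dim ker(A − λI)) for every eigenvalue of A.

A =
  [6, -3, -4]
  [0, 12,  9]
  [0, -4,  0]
λ = 6: alg = 3, geom = 1

Step 1 — factor the characteristic polynomial to read off the algebraic multiplicities:
  χ_A(x) = (x - 6)^3

Step 2 — compute geometric multiplicities via the rank-nullity identity g(λ) = n − rank(A − λI):
  rank(A − (6)·I) = 2, so dim ker(A − (6)·I) = n − 2 = 1

Summary:
  λ = 6: algebraic multiplicity = 3, geometric multiplicity = 1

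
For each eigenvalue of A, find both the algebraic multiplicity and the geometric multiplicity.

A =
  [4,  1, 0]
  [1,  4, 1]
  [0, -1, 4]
λ = 4: alg = 3, geom = 1

Step 1 — factor the characteristic polynomial to read off the algebraic multiplicities:
  χ_A(x) = (x - 4)^3

Step 2 — compute geometric multiplicities via the rank-nullity identity g(λ) = n − rank(A − λI):
  rank(A − (4)·I) = 2, so dim ker(A − (4)·I) = n − 2 = 1

Summary:
  λ = 4: algebraic multiplicity = 3, geometric multiplicity = 1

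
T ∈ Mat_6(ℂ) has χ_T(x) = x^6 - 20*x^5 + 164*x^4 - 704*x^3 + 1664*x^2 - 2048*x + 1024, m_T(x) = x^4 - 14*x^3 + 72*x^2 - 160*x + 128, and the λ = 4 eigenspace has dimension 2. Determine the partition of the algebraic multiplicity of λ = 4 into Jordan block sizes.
Block sizes for λ = 4: [3, 1]

Step 1 — from the characteristic polynomial, algebraic multiplicity of λ = 4 is 4. From dim ker(T − (4)·I) = 2, there are exactly 2 Jordan blocks for λ = 4.
Step 2 — from the minimal polynomial, the factor (x − 4)^3 tells us the largest block for λ = 4 has size 3.
Step 3 — with total size 4, 2 blocks, and largest block 3, the block sizes (in nonincreasing order) are [3, 1].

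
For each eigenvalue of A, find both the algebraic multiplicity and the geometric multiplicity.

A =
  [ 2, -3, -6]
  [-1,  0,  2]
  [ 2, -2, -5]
λ = -1: alg = 3, geom = 2

Step 1 — factor the characteristic polynomial to read off the algebraic multiplicities:
  χ_A(x) = (x + 1)^3

Step 2 — compute geometric multiplicities via the rank-nullity identity g(λ) = n − rank(A − λI):
  rank(A − (-1)·I) = 1, so dim ker(A − (-1)·I) = n − 1 = 2

Summary:
  λ = -1: algebraic multiplicity = 3, geometric multiplicity = 2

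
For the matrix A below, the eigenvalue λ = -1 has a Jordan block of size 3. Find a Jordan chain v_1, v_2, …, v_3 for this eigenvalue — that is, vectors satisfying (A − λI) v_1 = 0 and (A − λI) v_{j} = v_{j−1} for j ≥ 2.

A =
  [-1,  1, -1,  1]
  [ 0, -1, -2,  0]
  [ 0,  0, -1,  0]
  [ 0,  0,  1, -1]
A Jordan chain for λ = -1 of length 3:
v_1 = (-1, 0, 0, 0)ᵀ
v_2 = (-1, -2, 0, 1)ᵀ
v_3 = (0, 0, 1, 0)ᵀ

Let N = A − (-1)·I. We want v_3 with N^3 v_3 = 0 but N^2 v_3 ≠ 0; then v_{j-1} := N · v_j for j = 3, …, 2.

Pick v_3 = (0, 0, 1, 0)ᵀ.
Then v_2 = N · v_3 = (-1, -2, 0, 1)ᵀ.
Then v_1 = N · v_2 = (-1, 0, 0, 0)ᵀ.

Sanity check: (A − (-1)·I) v_1 = (0, 0, 0, 0)ᵀ = 0. ✓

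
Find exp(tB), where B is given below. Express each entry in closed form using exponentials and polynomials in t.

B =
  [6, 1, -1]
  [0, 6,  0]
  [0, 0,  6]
e^{tB} =
  [exp(6*t), t*exp(6*t), -t*exp(6*t)]
  [0, exp(6*t), 0]
  [0, 0, exp(6*t)]

Strategy: write B = P · J · P⁻¹ where J is a Jordan canonical form, so e^{tB} = P · e^{tJ} · P⁻¹, and e^{tJ} can be computed block-by-block.

B has Jordan form
J =
  [6, 1, 0]
  [0, 6, 0]
  [0, 0, 6]
(up to reordering of blocks).

Per-block formulas:
  For a 2×2 Jordan block J_2(6): exp(t · J_2(6)) = e^(6t)·(I + t·N), where N is the 2×2 nilpotent shift.
  For a 1×1 block at λ = 6: exp(t · [6]) = [e^(6t)].

After assembling e^{tJ} and conjugating by P, we get:

e^{tB} =
  [exp(6*t), t*exp(6*t), -t*exp(6*t)]
  [0, exp(6*t), 0]
  [0, 0, exp(6*t)]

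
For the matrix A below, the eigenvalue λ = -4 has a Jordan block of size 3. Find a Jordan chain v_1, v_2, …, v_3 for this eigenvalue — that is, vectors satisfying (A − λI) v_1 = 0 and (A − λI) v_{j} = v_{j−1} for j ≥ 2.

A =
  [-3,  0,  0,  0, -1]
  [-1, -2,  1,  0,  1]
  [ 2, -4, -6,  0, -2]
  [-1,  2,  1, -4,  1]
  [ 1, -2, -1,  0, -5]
A Jordan chain for λ = -4 of length 3:
v_1 = (2, -2, 4, -2, 2)ᵀ
v_2 = (0, 2, -4, 2, -2)ᵀ
v_3 = (0, 1, 0, 0, 0)ᵀ

Let N = A − (-4)·I. We want v_3 with N^3 v_3 = 0 but N^2 v_3 ≠ 0; then v_{j-1} := N · v_j for j = 3, …, 2.

Pick v_3 = (0, 1, 0, 0, 0)ᵀ.
Then v_2 = N · v_3 = (0, 2, -4, 2, -2)ᵀ.
Then v_1 = N · v_2 = (2, -2, 4, -2, 2)ᵀ.

Sanity check: (A − (-4)·I) v_1 = (0, 0, 0, 0, 0)ᵀ = 0. ✓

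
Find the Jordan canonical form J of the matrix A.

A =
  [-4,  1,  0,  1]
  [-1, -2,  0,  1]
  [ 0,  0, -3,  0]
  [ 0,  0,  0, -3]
J_2(-3) ⊕ J_1(-3) ⊕ J_1(-3)

The characteristic polynomial is
  det(x·I − A) = x^4 + 12*x^3 + 54*x^2 + 108*x + 81 = (x + 3)^4

Eigenvalues and multiplicities (the geometric multiplicity of λ is n − rank(A − λI), which equals the number of Jordan blocks for λ):
  λ = -3: algebraic multiplicity = 4, geometric multiplicity = 3

Determining the block sizes for each eigenvalue:
  λ = -3: 3 blocks summing to 4 forces exactly one block of size 2 and the rest size 1 → block sizes [2, 1, 1]

Assembling the blocks gives a Jordan form
J =
  [-3,  1,  0,  0]
  [ 0, -3,  0,  0]
  [ 0,  0, -3,  0]
  [ 0,  0,  0, -3]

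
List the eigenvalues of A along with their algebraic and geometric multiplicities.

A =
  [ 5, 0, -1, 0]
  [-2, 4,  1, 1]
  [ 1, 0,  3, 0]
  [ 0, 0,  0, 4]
λ = 4: alg = 4, geom = 2

Step 1 — factor the characteristic polynomial to read off the algebraic multiplicities:
  χ_A(x) = (x - 4)^4

Step 2 — compute geometric multiplicities via the rank-nullity identity g(λ) = n − rank(A − λI):
  rank(A − (4)·I) = 2, so dim ker(A − (4)·I) = n − 2 = 2

Summary:
  λ = 4: algebraic multiplicity = 4, geometric multiplicity = 2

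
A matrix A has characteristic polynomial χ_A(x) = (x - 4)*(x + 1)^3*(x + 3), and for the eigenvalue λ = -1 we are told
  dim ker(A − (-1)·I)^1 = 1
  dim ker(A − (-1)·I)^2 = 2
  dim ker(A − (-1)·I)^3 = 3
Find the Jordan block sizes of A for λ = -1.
Block sizes for λ = -1: [3]

From the dimensions of kernels of powers, the number of Jordan blocks of size at least j is d_j − d_{j−1} where d_j = dim ker(N^j) (with d_0 = 0). Computing the differences gives [1, 1, 1].
The number of blocks of size exactly k is (#blocks of size ≥ k) − (#blocks of size ≥ k + 1), so the partition is: 1 block(s) of size 3.
In nonincreasing order the block sizes are [3].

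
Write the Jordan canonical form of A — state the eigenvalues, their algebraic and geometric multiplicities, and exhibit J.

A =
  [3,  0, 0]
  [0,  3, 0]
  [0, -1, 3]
J_2(3) ⊕ J_1(3)

The characteristic polynomial is
  det(x·I − A) = x^3 - 9*x^2 + 27*x - 27 = (x - 3)^3

Eigenvalues and multiplicities (the geometric multiplicity of λ is n − rank(A − λI), which equals the number of Jordan blocks for λ):
  λ = 3: algebraic multiplicity = 3, geometric multiplicity = 2

Determining the block sizes for each eigenvalue:
  λ = 3: 2 blocks summing to 3 forces exactly one block of size 2 and the rest size 1 → block sizes [2, 1]

Assembling the blocks gives a Jordan form
J =
  [3, 1, 0]
  [0, 3, 0]
  [0, 0, 3]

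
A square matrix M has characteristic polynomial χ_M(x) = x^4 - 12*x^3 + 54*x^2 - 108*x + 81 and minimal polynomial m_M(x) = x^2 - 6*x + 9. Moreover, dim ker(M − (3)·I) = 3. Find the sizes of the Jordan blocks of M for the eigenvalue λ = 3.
Block sizes for λ = 3: [2, 1, 1]

Step 1 — from the characteristic polynomial, algebraic multiplicity of λ = 3 is 4. From dim ker(M − (3)·I) = 3, there are exactly 3 Jordan blocks for λ = 3.
Step 2 — from the minimal polynomial, the factor (x − 3)^2 tells us the largest block for λ = 3 has size 2.
Step 3 — with total size 4, 3 blocks, and largest block 2, the block sizes (in nonincreasing order) are [2, 1, 1].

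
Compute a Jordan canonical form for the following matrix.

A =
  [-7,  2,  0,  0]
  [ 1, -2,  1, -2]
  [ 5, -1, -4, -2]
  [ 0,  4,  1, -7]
J_3(-5) ⊕ J_1(-5)

The characteristic polynomial is
  det(x·I − A) = x^4 + 20*x^3 + 150*x^2 + 500*x + 625 = (x + 5)^4

Eigenvalues and multiplicities (the geometric multiplicity of λ is n − rank(A − λI), which equals the number of Jordan blocks for λ):
  λ = -5: algebraic multiplicity = 4, geometric multiplicity = 2

Determining the block sizes for each eigenvalue:
  λ = -5: with am = 4 and gm = 2, the partition is not yet determined (e.g. several partitions of 4 into 2 parts exist). Let N = A − (-5)·I. Computing rank(N^1) = 2, rank(N^2) = 1, rank(N^3) = 0; the number of blocks of size ≥ j is rank(N^{j−1}) − rank(N^j), giving [2, 1, 1]. So we have 1 block(s) of size 3, 1 block(s) of size 1 → block sizes [3, 1]

Assembling the blocks gives a Jordan form
J =
  [-5,  1,  0,  0]
  [ 0, -5,  1,  0]
  [ 0,  0, -5,  0]
  [ 0,  0,  0, -5]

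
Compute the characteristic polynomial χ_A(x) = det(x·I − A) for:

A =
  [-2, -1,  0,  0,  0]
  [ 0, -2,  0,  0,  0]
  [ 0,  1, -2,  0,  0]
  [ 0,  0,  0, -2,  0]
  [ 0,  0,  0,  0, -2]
x^5 + 10*x^4 + 40*x^3 + 80*x^2 + 80*x + 32

Expanding det(x·I − A) (e.g. by cofactor expansion or by noting that A is similar to its Jordan form J, which has the same characteristic polynomial as A) gives
  χ_A(x) = x^5 + 10*x^4 + 40*x^3 + 80*x^2 + 80*x + 32
which factors as (x + 2)^5. The eigenvalues (with algebraic multiplicities) are λ = -2 with multiplicity 5.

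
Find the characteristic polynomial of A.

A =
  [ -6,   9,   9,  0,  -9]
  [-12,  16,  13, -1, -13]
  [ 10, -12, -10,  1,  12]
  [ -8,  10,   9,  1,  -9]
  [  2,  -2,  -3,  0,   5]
x^5 - 6*x^4 + 12*x^3 - 8*x^2

Expanding det(x·I − A) (e.g. by cofactor expansion or by noting that A is similar to its Jordan form J, which has the same characteristic polynomial as A) gives
  χ_A(x) = x^5 - 6*x^4 + 12*x^3 - 8*x^2
which factors as x^2*(x - 2)^3. The eigenvalues (with algebraic multiplicities) are λ = 0 with multiplicity 2, λ = 2 with multiplicity 3.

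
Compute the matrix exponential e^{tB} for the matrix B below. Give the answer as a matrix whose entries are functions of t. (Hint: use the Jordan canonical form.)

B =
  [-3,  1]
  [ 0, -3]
e^{tB} =
  [exp(-3*t), t*exp(-3*t)]
  [0, exp(-3*t)]

Strategy: write B = P · J · P⁻¹ where J is a Jordan canonical form, so e^{tB} = P · e^{tJ} · P⁻¹, and e^{tJ} can be computed block-by-block.

B has Jordan form
J =
  [-3,  1]
  [ 0, -3]
(up to reordering of blocks).

Per-block formulas:
  For a 2×2 Jordan block J_2(-3): exp(t · J_2(-3)) = e^(-3t)·(I + t·N), where N is the 2×2 nilpotent shift.

After assembling e^{tJ} and conjugating by P, we get:

e^{tB} =
  [exp(-3*t), t*exp(-3*t)]
  [0, exp(-3*t)]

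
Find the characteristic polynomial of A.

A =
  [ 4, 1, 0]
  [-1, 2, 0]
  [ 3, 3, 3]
x^3 - 9*x^2 + 27*x - 27

Expanding det(x·I − A) (e.g. by cofactor expansion or by noting that A is similar to its Jordan form J, which has the same characteristic polynomial as A) gives
  χ_A(x) = x^3 - 9*x^2 + 27*x - 27
which factors as (x - 3)^3. The eigenvalues (with algebraic multiplicities) are λ = 3 with multiplicity 3.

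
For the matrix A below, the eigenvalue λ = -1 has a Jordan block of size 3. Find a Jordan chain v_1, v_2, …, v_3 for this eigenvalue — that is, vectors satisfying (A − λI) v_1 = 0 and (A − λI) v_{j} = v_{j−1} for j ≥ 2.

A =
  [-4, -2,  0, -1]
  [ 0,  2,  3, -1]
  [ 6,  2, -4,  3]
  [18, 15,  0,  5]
A Jordan chain for λ = -1 of length 3:
v_1 = (-3, 0, 3, 9)ᵀ
v_2 = (-4, -3, 10, 21)ᵀ
v_3 = (2, -1, 0, 0)ᵀ

Let N = A − (-1)·I. We want v_3 with N^3 v_3 = 0 but N^2 v_3 ≠ 0; then v_{j-1} := N · v_j for j = 3, …, 2.

Pick v_3 = (2, -1, 0, 0)ᵀ.
Then v_2 = N · v_3 = (-4, -3, 10, 21)ᵀ.
Then v_1 = N · v_2 = (-3, 0, 3, 9)ᵀ.

Sanity check: (A − (-1)·I) v_1 = (0, 0, 0, 0)ᵀ = 0. ✓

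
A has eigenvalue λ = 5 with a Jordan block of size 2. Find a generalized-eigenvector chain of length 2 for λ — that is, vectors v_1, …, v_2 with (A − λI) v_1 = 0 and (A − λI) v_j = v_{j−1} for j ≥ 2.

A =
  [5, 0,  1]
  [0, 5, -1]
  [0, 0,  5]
A Jordan chain for λ = 5 of length 2:
v_1 = (1, -1, 0)ᵀ
v_2 = (0, 0, 1)ᵀ

Let N = A − (5)·I. We want v_2 with N^2 v_2 = 0 but N^1 v_2 ≠ 0; then v_{j-1} := N · v_j for j = 2, …, 2.

Pick v_2 = (0, 0, 1)ᵀ.
Then v_1 = N · v_2 = (1, -1, 0)ᵀ.

Sanity check: (A − (5)·I) v_1 = (0, 0, 0)ᵀ = 0. ✓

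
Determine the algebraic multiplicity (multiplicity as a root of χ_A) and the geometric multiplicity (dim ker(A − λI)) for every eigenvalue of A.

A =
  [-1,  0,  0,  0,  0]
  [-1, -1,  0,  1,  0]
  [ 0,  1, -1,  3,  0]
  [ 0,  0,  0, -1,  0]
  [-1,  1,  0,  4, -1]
λ = -1: alg = 5, geom = 3

Step 1 — factor the characteristic polynomial to read off the algebraic multiplicities:
  χ_A(x) = (x + 1)^5

Step 2 — compute geometric multiplicities via the rank-nullity identity g(λ) = n − rank(A − λI):
  rank(A − (-1)·I) = 2, so dim ker(A − (-1)·I) = n − 2 = 3

Summary:
  λ = -1: algebraic multiplicity = 5, geometric multiplicity = 3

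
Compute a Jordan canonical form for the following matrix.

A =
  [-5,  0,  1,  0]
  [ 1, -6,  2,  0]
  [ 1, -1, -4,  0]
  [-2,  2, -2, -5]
J_3(-5) ⊕ J_1(-5)

The characteristic polynomial is
  det(x·I − A) = x^4 + 20*x^3 + 150*x^2 + 500*x + 625 = (x + 5)^4

Eigenvalues and multiplicities (the geometric multiplicity of λ is n − rank(A − λI), which equals the number of Jordan blocks for λ):
  λ = -5: algebraic multiplicity = 4, geometric multiplicity = 2

Determining the block sizes for each eigenvalue:
  λ = -5: with am = 4 and gm = 2, the partition is not yet determined (e.g. several partitions of 4 into 2 parts exist). Let N = A − (-5)·I. Computing rank(N^1) = 2, rank(N^2) = 1, rank(N^3) = 0; the number of blocks of size ≥ j is rank(N^{j−1}) − rank(N^j), giving [2, 1, 1]. So we have 1 block(s) of size 3, 1 block(s) of size 1 → block sizes [3, 1]

Assembling the blocks gives a Jordan form
J =
  [-5,  1,  0,  0]
  [ 0, -5,  1,  0]
  [ 0,  0, -5,  0]
  [ 0,  0,  0, -5]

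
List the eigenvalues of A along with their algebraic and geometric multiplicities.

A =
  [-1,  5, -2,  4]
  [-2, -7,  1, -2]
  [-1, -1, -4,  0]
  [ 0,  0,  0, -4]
λ = -4: alg = 4, geom = 2

Step 1 — factor the characteristic polynomial to read off the algebraic multiplicities:
  χ_A(x) = (x + 4)^4

Step 2 — compute geometric multiplicities via the rank-nullity identity g(λ) = n − rank(A − λI):
  rank(A − (-4)·I) = 2, so dim ker(A − (-4)·I) = n − 2 = 2

Summary:
  λ = -4: algebraic multiplicity = 4, geometric multiplicity = 2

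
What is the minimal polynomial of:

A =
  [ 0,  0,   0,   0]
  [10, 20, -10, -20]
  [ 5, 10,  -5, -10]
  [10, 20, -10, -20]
x^2 + 5*x

The characteristic polynomial is χ_A(x) = x^3*(x + 5), so the eigenvalues are known. The minimal polynomial is
  m_A(x) = Π_λ (x − λ)^{k_λ}
where k_λ is the size of the *largest* Jordan block for λ (equivalently, the smallest k with (A − λI)^k v = 0 for every generalised eigenvector v of λ).

  λ = -5: largest Jordan block has size 1, contributing (x + 5)
  λ = 0: largest Jordan block has size 1, contributing (x − 0)

So m_A(x) = x*(x + 5) = x^2 + 5*x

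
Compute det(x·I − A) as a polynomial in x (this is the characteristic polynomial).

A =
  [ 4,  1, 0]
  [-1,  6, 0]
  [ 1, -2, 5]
x^3 - 15*x^2 + 75*x - 125

Expanding det(x·I − A) (e.g. by cofactor expansion or by noting that A is similar to its Jordan form J, which has the same characteristic polynomial as A) gives
  χ_A(x) = x^3 - 15*x^2 + 75*x - 125
which factors as (x - 5)^3. The eigenvalues (with algebraic multiplicities) are λ = 5 with multiplicity 3.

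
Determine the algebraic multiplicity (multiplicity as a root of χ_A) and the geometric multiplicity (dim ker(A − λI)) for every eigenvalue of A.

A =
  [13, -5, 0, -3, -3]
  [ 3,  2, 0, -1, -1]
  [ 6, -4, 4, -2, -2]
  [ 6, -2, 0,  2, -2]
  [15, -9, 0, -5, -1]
λ = 4: alg = 5, geom = 3

Step 1 — factor the characteristic polynomial to read off the algebraic multiplicities:
  χ_A(x) = (x - 4)^5

Step 2 — compute geometric multiplicities via the rank-nullity identity g(λ) = n − rank(A − λI):
  rank(A − (4)·I) = 2, so dim ker(A − (4)·I) = n − 2 = 3

Summary:
  λ = 4: algebraic multiplicity = 5, geometric multiplicity = 3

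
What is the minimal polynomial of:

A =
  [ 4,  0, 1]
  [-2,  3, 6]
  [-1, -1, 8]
x^3 - 15*x^2 + 75*x - 125

The characteristic polynomial is χ_A(x) = (x - 5)^3, so the eigenvalues are known. The minimal polynomial is
  m_A(x) = Π_λ (x − λ)^{k_λ}
where k_λ is the size of the *largest* Jordan block for λ (equivalently, the smallest k with (A − λI)^k v = 0 for every generalised eigenvector v of λ).

  λ = 5: largest Jordan block has size 3, contributing (x − 5)^3

So m_A(x) = (x - 5)^3 = x^3 - 15*x^2 + 75*x - 125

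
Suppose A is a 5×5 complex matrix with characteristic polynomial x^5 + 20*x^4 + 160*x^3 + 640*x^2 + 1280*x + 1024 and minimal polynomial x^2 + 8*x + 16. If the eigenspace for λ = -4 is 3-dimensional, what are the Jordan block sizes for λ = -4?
Block sizes for λ = -4: [2, 2, 1]

Step 1 — from the characteristic polynomial, algebraic multiplicity of λ = -4 is 5. From dim ker(A − (-4)·I) = 3, there are exactly 3 Jordan blocks for λ = -4.
Step 2 — from the minimal polynomial, the factor (x + 4)^2 tells us the largest block for λ = -4 has size 2.
Step 3 — with total size 5, 3 blocks, and largest block 2, the block sizes (in nonincreasing order) are [2, 2, 1].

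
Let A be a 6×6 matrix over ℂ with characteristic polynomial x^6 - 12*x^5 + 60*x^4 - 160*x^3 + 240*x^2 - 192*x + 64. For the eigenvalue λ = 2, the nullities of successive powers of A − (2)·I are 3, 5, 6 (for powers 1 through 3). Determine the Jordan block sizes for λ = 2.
Block sizes for λ = 2: [3, 2, 1]

From the dimensions of kernels of powers, the number of Jordan blocks of size at least j is d_j − d_{j−1} where d_j = dim ker(N^j) (with d_0 = 0). Computing the differences gives [3, 2, 1].
The number of blocks of size exactly k is (#blocks of size ≥ k) − (#blocks of size ≥ k + 1), so the partition is: 1 block(s) of size 1, 1 block(s) of size 2, 1 block(s) of size 3.
In nonincreasing order the block sizes are [3, 2, 1].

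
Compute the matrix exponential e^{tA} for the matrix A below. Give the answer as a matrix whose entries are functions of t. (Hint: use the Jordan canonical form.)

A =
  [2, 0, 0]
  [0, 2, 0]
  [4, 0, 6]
e^{tA} =
  [exp(2*t), 0, 0]
  [0, exp(2*t), 0]
  [exp(6*t) - exp(2*t), 0, exp(6*t)]

Strategy: write A = P · J · P⁻¹ where J is a Jordan canonical form, so e^{tA} = P · e^{tJ} · P⁻¹, and e^{tJ} can be computed block-by-block.

A has Jordan form
J =
  [2, 0, 0]
  [0, 2, 0]
  [0, 0, 6]
(up to reordering of blocks).

Per-block formulas:
  For a 1×1 block at λ = 2: exp(t · [2]) = [e^(2t)].
  For a 1×1 block at λ = 6: exp(t · [6]) = [e^(6t)].

After assembling e^{tJ} and conjugating by P, we get:

e^{tA} =
  [exp(2*t), 0, 0]
  [0, exp(2*t), 0]
  [exp(6*t) - exp(2*t), 0, exp(6*t)]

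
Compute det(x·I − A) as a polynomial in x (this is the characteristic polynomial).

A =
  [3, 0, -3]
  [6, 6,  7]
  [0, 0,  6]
x^3 - 15*x^2 + 72*x - 108

Expanding det(x·I − A) (e.g. by cofactor expansion or by noting that A is similar to its Jordan form J, which has the same characteristic polynomial as A) gives
  χ_A(x) = x^3 - 15*x^2 + 72*x - 108
which factors as (x - 6)^2*(x - 3). The eigenvalues (with algebraic multiplicities) are λ = 3 with multiplicity 1, λ = 6 with multiplicity 2.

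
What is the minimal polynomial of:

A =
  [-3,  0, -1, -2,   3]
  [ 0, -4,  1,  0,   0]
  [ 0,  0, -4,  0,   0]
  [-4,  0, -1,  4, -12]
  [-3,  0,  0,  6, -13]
x^3 + 12*x^2 + 48*x + 64

The characteristic polynomial is χ_A(x) = (x + 4)^5, so the eigenvalues are known. The minimal polynomial is
  m_A(x) = Π_λ (x − λ)^{k_λ}
where k_λ is the size of the *largest* Jordan block for λ (equivalently, the smallest k with (A − λI)^k v = 0 for every generalised eigenvector v of λ).

  λ = -4: largest Jordan block has size 3, contributing (x + 4)^3

So m_A(x) = (x + 4)^3 = x^3 + 12*x^2 + 48*x + 64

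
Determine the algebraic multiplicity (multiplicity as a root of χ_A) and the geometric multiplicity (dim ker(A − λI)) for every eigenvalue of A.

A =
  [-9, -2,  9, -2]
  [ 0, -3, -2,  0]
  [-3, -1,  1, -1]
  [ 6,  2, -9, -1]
λ = -3: alg = 4, geom = 2

Step 1 — factor the characteristic polynomial to read off the algebraic multiplicities:
  χ_A(x) = (x + 3)^4

Step 2 — compute geometric multiplicities via the rank-nullity identity g(λ) = n − rank(A − λI):
  rank(A − (-3)·I) = 2, so dim ker(A − (-3)·I) = n − 2 = 2

Summary:
  λ = -3: algebraic multiplicity = 4, geometric multiplicity = 2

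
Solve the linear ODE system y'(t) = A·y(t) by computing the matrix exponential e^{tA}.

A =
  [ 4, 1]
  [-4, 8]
e^{tA} =
  [-2*t*exp(6*t) + exp(6*t), t*exp(6*t)]
  [-4*t*exp(6*t), 2*t*exp(6*t) + exp(6*t)]

Strategy: write A = P · J · P⁻¹ where J is a Jordan canonical form, so e^{tA} = P · e^{tJ} · P⁻¹, and e^{tJ} can be computed block-by-block.

A has Jordan form
J =
  [6, 1]
  [0, 6]
(up to reordering of blocks).

Per-block formulas:
  For a 2×2 Jordan block J_2(6): exp(t · J_2(6)) = e^(6t)·(I + t·N), where N is the 2×2 nilpotent shift.

After assembling e^{tJ} and conjugating by P, we get:

e^{tA} =
  [-2*t*exp(6*t) + exp(6*t), t*exp(6*t)]
  [-4*t*exp(6*t), 2*t*exp(6*t) + exp(6*t)]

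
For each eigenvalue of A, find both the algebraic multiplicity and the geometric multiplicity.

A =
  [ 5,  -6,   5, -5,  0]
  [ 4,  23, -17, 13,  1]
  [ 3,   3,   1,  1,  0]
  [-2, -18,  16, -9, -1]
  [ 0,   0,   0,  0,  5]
λ = 5: alg = 5, geom = 2

Step 1 — factor the characteristic polynomial to read off the algebraic multiplicities:
  χ_A(x) = (x - 5)^5

Step 2 — compute geometric multiplicities via the rank-nullity identity g(λ) = n − rank(A − λI):
  rank(A − (5)·I) = 3, so dim ker(A − (5)·I) = n − 3 = 2

Summary:
  λ = 5: algebraic multiplicity = 5, geometric multiplicity = 2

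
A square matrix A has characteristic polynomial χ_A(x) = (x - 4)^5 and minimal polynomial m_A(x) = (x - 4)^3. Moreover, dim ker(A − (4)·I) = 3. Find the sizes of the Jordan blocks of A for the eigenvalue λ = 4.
Block sizes for λ = 4: [3, 1, 1]

Step 1 — from the characteristic polynomial, algebraic multiplicity of λ = 4 is 5. From dim ker(A − (4)·I) = 3, there are exactly 3 Jordan blocks for λ = 4.
Step 2 — from the minimal polynomial, the factor (x − 4)^3 tells us the largest block for λ = 4 has size 3.
Step 3 — with total size 5, 3 blocks, and largest block 3, the block sizes (in nonincreasing order) are [3, 1, 1].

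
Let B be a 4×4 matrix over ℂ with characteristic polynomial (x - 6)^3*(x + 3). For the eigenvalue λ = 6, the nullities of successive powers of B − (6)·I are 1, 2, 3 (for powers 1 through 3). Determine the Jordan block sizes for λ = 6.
Block sizes for λ = 6: [3]

From the dimensions of kernels of powers, the number of Jordan blocks of size at least j is d_j − d_{j−1} where d_j = dim ker(N^j) (with d_0 = 0). Computing the differences gives [1, 1, 1].
The number of blocks of size exactly k is (#blocks of size ≥ k) − (#blocks of size ≥ k + 1), so the partition is: 1 block(s) of size 3.
In nonincreasing order the block sizes are [3].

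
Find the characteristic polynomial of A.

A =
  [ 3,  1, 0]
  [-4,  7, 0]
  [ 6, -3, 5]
x^3 - 15*x^2 + 75*x - 125

Expanding det(x·I − A) (e.g. by cofactor expansion or by noting that A is similar to its Jordan form J, which has the same characteristic polynomial as A) gives
  χ_A(x) = x^3 - 15*x^2 + 75*x - 125
which factors as (x - 5)^3. The eigenvalues (with algebraic multiplicities) are λ = 5 with multiplicity 3.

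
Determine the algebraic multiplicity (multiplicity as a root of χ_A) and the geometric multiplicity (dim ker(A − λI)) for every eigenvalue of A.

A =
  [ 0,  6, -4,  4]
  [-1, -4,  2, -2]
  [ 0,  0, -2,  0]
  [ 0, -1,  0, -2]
λ = -2: alg = 4, geom = 2

Step 1 — factor the characteristic polynomial to read off the algebraic multiplicities:
  χ_A(x) = (x + 2)^4

Step 2 — compute geometric multiplicities via the rank-nullity identity g(λ) = n − rank(A − λI):
  rank(A − (-2)·I) = 2, so dim ker(A − (-2)·I) = n − 2 = 2

Summary:
  λ = -2: algebraic multiplicity = 4, geometric multiplicity = 2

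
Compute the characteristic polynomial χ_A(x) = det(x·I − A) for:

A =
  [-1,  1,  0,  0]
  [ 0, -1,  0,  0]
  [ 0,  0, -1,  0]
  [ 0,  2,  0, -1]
x^4 + 4*x^3 + 6*x^2 + 4*x + 1

Expanding det(x·I − A) (e.g. by cofactor expansion or by noting that A is similar to its Jordan form J, which has the same characteristic polynomial as A) gives
  χ_A(x) = x^4 + 4*x^3 + 6*x^2 + 4*x + 1
which factors as (x + 1)^4. The eigenvalues (with algebraic multiplicities) are λ = -1 with multiplicity 4.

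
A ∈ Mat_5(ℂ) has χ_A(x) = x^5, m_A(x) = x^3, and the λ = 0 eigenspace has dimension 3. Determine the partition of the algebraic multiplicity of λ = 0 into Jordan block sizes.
Block sizes for λ = 0: [3, 1, 1]

Step 1 — from the characteristic polynomial, algebraic multiplicity of λ = 0 is 5. From dim ker(A − (0)·I) = 3, there are exactly 3 Jordan blocks for λ = 0.
Step 2 — from the minimal polynomial, the factor (x − 0)^3 tells us the largest block for λ = 0 has size 3.
Step 3 — with total size 5, 3 blocks, and largest block 3, the block sizes (in nonincreasing order) are [3, 1, 1].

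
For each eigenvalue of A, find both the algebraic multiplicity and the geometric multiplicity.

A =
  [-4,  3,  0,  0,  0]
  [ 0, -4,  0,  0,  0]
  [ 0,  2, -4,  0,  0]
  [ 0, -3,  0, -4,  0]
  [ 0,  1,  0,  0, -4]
λ = -4: alg = 5, geom = 4

Step 1 — factor the characteristic polynomial to read off the algebraic multiplicities:
  χ_A(x) = (x + 4)^5

Step 2 — compute geometric multiplicities via the rank-nullity identity g(λ) = n − rank(A − λI):
  rank(A − (-4)·I) = 1, so dim ker(A − (-4)·I) = n − 1 = 4

Summary:
  λ = -4: algebraic multiplicity = 5, geometric multiplicity = 4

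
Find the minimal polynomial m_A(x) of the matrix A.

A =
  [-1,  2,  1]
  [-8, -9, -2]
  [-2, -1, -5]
x^3 + 15*x^2 + 75*x + 125

The characteristic polynomial is χ_A(x) = (x + 5)^3, so the eigenvalues are known. The minimal polynomial is
  m_A(x) = Π_λ (x − λ)^{k_λ}
where k_λ is the size of the *largest* Jordan block for λ (equivalently, the smallest k with (A − λI)^k v = 0 for every generalised eigenvector v of λ).

  λ = -5: largest Jordan block has size 3, contributing (x + 5)^3

So m_A(x) = (x + 5)^3 = x^3 + 15*x^2 + 75*x + 125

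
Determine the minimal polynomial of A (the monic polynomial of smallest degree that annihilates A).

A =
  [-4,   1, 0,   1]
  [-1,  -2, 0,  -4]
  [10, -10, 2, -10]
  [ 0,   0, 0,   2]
x^3 + 4*x^2 - 3*x - 18

The characteristic polynomial is χ_A(x) = (x - 2)^2*(x + 3)^2, so the eigenvalues are known. The minimal polynomial is
  m_A(x) = Π_λ (x − λ)^{k_λ}
where k_λ is the size of the *largest* Jordan block for λ (equivalently, the smallest k with (A − λI)^k v = 0 for every generalised eigenvector v of λ).

  λ = -3: largest Jordan block has size 2, contributing (x + 3)^2
  λ = 2: largest Jordan block has size 1, contributing (x − 2)

So m_A(x) = (x - 2)*(x + 3)^2 = x^3 + 4*x^2 - 3*x - 18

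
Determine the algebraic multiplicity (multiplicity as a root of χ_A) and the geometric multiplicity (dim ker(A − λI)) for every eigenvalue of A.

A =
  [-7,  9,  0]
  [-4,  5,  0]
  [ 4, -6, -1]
λ = -1: alg = 3, geom = 2

Step 1 — factor the characteristic polynomial to read off the algebraic multiplicities:
  χ_A(x) = (x + 1)^3

Step 2 — compute geometric multiplicities via the rank-nullity identity g(λ) = n − rank(A − λI):
  rank(A − (-1)·I) = 1, so dim ker(A − (-1)·I) = n − 1 = 2

Summary:
  λ = -1: algebraic multiplicity = 3, geometric multiplicity = 2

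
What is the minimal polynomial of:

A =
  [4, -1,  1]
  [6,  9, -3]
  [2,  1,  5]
x^2 - 12*x + 36

The characteristic polynomial is χ_A(x) = (x - 6)^3, so the eigenvalues are known. The minimal polynomial is
  m_A(x) = Π_λ (x − λ)^{k_λ}
where k_λ is the size of the *largest* Jordan block for λ (equivalently, the smallest k with (A − λI)^k v = 0 for every generalised eigenvector v of λ).

  λ = 6: largest Jordan block has size 2, contributing (x − 6)^2

So m_A(x) = (x - 6)^2 = x^2 - 12*x + 36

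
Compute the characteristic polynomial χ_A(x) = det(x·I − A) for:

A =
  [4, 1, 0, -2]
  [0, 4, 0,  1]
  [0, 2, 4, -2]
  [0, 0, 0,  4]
x^4 - 16*x^3 + 96*x^2 - 256*x + 256

Expanding det(x·I − A) (e.g. by cofactor expansion or by noting that A is similar to its Jordan form J, which has the same characteristic polynomial as A) gives
  χ_A(x) = x^4 - 16*x^3 + 96*x^2 - 256*x + 256
which factors as (x - 4)^4. The eigenvalues (with algebraic multiplicities) are λ = 4 with multiplicity 4.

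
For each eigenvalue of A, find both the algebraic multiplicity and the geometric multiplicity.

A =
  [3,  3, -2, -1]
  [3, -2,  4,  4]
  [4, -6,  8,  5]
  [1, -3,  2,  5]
λ = 3: alg = 2, geom = 1; λ = 4: alg = 2, geom = 1

Step 1 — factor the characteristic polynomial to read off the algebraic multiplicities:
  χ_A(x) = (x - 4)^2*(x - 3)^2

Step 2 — compute geometric multiplicities via the rank-nullity identity g(λ) = n − rank(A − λI):
  rank(A − (3)·I) = 3, so dim ker(A − (3)·I) = n − 3 = 1
  rank(A − (4)·I) = 3, so dim ker(A − (4)·I) = n − 3 = 1

Summary:
  λ = 3: algebraic multiplicity = 2, geometric multiplicity = 1
  λ = 4: algebraic multiplicity = 2, geometric multiplicity = 1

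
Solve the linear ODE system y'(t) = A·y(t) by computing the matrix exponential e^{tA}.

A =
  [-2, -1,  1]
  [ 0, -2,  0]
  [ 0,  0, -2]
e^{tA} =
  [exp(-2*t), -t*exp(-2*t), t*exp(-2*t)]
  [0, exp(-2*t), 0]
  [0, 0, exp(-2*t)]

Strategy: write A = P · J · P⁻¹ where J is a Jordan canonical form, so e^{tA} = P · e^{tJ} · P⁻¹, and e^{tJ} can be computed block-by-block.

A has Jordan form
J =
  [-2,  1,  0]
  [ 0, -2,  0]
  [ 0,  0, -2]
(up to reordering of blocks).

Per-block formulas:
  For a 2×2 Jordan block J_2(-2): exp(t · J_2(-2)) = e^(-2t)·(I + t·N), where N is the 2×2 nilpotent shift.
  For a 1×1 block at λ = -2: exp(t · [-2]) = [e^(-2t)].

After assembling e^{tJ} and conjugating by P, we get:

e^{tA} =
  [exp(-2*t), -t*exp(-2*t), t*exp(-2*t)]
  [0, exp(-2*t), 0]
  [0, 0, exp(-2*t)]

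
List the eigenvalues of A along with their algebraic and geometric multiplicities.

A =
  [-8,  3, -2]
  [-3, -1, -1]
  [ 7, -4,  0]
λ = -3: alg = 3, geom = 1

Step 1 — factor the characteristic polynomial to read off the algebraic multiplicities:
  χ_A(x) = (x + 3)^3

Step 2 — compute geometric multiplicities via the rank-nullity identity g(λ) = n − rank(A − λI):
  rank(A − (-3)·I) = 2, so dim ker(A − (-3)·I) = n − 2 = 1

Summary:
  λ = -3: algebraic multiplicity = 3, geometric multiplicity = 1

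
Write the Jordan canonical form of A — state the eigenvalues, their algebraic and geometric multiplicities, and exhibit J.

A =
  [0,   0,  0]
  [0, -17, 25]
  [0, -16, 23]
J_1(0) ⊕ J_2(3)

The characteristic polynomial is
  det(x·I − A) = x^3 - 6*x^2 + 9*x = x*(x - 3)^2

Eigenvalues and multiplicities (the geometric multiplicity of λ is n − rank(A − λI), which equals the number of Jordan blocks for λ):
  λ = 0: algebraic multiplicity = 1, geometric multiplicity = 1
  λ = 3: algebraic multiplicity = 2, geometric multiplicity = 1

Determining the block sizes for each eigenvalue:
  λ = 0: one block (gm = 1), so the single block has size am = 1 → block sizes [1]
  λ = 3: one block (gm = 1), so the single block has size am = 2 → block sizes [2]

Assembling the blocks gives a Jordan form
J =
  [0, 0, 0]
  [0, 3, 1]
  [0, 0, 3]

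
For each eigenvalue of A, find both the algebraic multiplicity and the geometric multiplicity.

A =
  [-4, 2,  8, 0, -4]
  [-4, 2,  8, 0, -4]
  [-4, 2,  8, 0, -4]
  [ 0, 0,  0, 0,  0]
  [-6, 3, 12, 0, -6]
λ = 0: alg = 5, geom = 4

Step 1 — factor the characteristic polynomial to read off the algebraic multiplicities:
  χ_A(x) = x^5

Step 2 — compute geometric multiplicities via the rank-nullity identity g(λ) = n − rank(A − λI):
  rank(A − (0)·I) = 1, so dim ker(A − (0)·I) = n − 1 = 4

Summary:
  λ = 0: algebraic multiplicity = 5, geometric multiplicity = 4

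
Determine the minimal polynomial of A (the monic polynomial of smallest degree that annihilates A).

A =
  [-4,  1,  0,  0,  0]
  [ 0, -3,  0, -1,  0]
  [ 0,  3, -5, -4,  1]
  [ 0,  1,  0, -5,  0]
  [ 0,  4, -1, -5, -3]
x^3 + 12*x^2 + 48*x + 64

The characteristic polynomial is χ_A(x) = (x + 4)^5, so the eigenvalues are known. The minimal polynomial is
  m_A(x) = Π_λ (x − λ)^{k_λ}
where k_λ is the size of the *largest* Jordan block for λ (equivalently, the smallest k with (A − λI)^k v = 0 for every generalised eigenvector v of λ).

  λ = -4: largest Jordan block has size 3, contributing (x + 4)^3

So m_A(x) = (x + 4)^3 = x^3 + 12*x^2 + 48*x + 64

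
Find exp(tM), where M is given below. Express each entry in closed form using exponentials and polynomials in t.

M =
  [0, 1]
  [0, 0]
e^{tM} =
  [1, t]
  [0, 1]

Strategy: write M = P · J · P⁻¹ where J is a Jordan canonical form, so e^{tM} = P · e^{tJ} · P⁻¹, and e^{tJ} can be computed block-by-block.

M has Jordan form
J =
  [0, 1]
  [0, 0]
(up to reordering of blocks).

Per-block formulas:
  For a 2×2 Jordan block J_2(0): exp(t · J_2(0)) = e^(0t)·(I + t·N), where N is the 2×2 nilpotent shift.

After assembling e^{tJ} and conjugating by P, we get:

e^{tM} =
  [1, t]
  [0, 1]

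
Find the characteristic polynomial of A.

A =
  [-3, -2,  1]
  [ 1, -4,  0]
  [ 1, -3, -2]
x^3 + 9*x^2 + 27*x + 27

Expanding det(x·I − A) (e.g. by cofactor expansion or by noting that A is similar to its Jordan form J, which has the same characteristic polynomial as A) gives
  χ_A(x) = x^3 + 9*x^2 + 27*x + 27
which factors as (x + 3)^3. The eigenvalues (with algebraic multiplicities) are λ = -3 with multiplicity 3.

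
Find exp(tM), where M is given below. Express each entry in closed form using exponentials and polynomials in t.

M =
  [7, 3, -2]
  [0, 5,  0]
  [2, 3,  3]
e^{tM} =
  [2*t*exp(5*t) + exp(5*t), 3*t*exp(5*t), -2*t*exp(5*t)]
  [0, exp(5*t), 0]
  [2*t*exp(5*t), 3*t*exp(5*t), -2*t*exp(5*t) + exp(5*t)]

Strategy: write M = P · J · P⁻¹ where J is a Jordan canonical form, so e^{tM} = P · e^{tJ} · P⁻¹, and e^{tJ} can be computed block-by-block.

M has Jordan form
J =
  [5, 1, 0]
  [0, 5, 0]
  [0, 0, 5]
(up to reordering of blocks).

Per-block formulas:
  For a 2×2 Jordan block J_2(5): exp(t · J_2(5)) = e^(5t)·(I + t·N), where N is the 2×2 nilpotent shift.
  For a 1×1 block at λ = 5: exp(t · [5]) = [e^(5t)].

After assembling e^{tJ} and conjugating by P, we get:

e^{tM} =
  [2*t*exp(5*t) + exp(5*t), 3*t*exp(5*t), -2*t*exp(5*t)]
  [0, exp(5*t), 0]
  [2*t*exp(5*t), 3*t*exp(5*t), -2*t*exp(5*t) + exp(5*t)]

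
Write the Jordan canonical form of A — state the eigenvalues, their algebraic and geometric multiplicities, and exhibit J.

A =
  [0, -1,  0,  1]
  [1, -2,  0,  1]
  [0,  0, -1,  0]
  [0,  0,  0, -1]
J_2(-1) ⊕ J_1(-1) ⊕ J_1(-1)

The characteristic polynomial is
  det(x·I − A) = x^4 + 4*x^3 + 6*x^2 + 4*x + 1 = (x + 1)^4

Eigenvalues and multiplicities (the geometric multiplicity of λ is n − rank(A − λI), which equals the number of Jordan blocks for λ):
  λ = -1: algebraic multiplicity = 4, geometric multiplicity = 3

Determining the block sizes for each eigenvalue:
  λ = -1: 3 blocks summing to 4 forces exactly one block of size 2 and the rest size 1 → block sizes [2, 1, 1]

Assembling the blocks gives a Jordan form
J =
  [-1,  1,  0,  0]
  [ 0, -1,  0,  0]
  [ 0,  0, -1,  0]
  [ 0,  0,  0, -1]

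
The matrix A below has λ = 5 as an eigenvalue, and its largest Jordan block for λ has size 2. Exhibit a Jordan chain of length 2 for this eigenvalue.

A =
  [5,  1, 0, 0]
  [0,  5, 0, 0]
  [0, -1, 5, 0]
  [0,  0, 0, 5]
A Jordan chain for λ = 5 of length 2:
v_1 = (1, 0, -1, 0)ᵀ
v_2 = (0, 1, 0, 0)ᵀ

Let N = A − (5)·I. We want v_2 with N^2 v_2 = 0 but N^1 v_2 ≠ 0; then v_{j-1} := N · v_j for j = 2, …, 2.

Pick v_2 = (0, 1, 0, 0)ᵀ.
Then v_1 = N · v_2 = (1, 0, -1, 0)ᵀ.

Sanity check: (A − (5)·I) v_1 = (0, 0, 0, 0)ᵀ = 0. ✓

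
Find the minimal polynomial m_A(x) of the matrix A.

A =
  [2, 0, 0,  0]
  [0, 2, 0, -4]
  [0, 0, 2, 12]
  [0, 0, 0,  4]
x^2 - 6*x + 8

The characteristic polynomial is χ_A(x) = (x - 4)*(x - 2)^3, so the eigenvalues are known. The minimal polynomial is
  m_A(x) = Π_λ (x − λ)^{k_λ}
where k_λ is the size of the *largest* Jordan block for λ (equivalently, the smallest k with (A − λI)^k v = 0 for every generalised eigenvector v of λ).

  λ = 2: largest Jordan block has size 1, contributing (x − 2)
  λ = 4: largest Jordan block has size 1, contributing (x − 4)

So m_A(x) = (x - 4)*(x - 2) = x^2 - 6*x + 8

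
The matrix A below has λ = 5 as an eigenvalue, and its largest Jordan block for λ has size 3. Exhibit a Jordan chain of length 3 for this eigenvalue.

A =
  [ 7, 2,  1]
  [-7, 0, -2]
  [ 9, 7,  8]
A Jordan chain for λ = 5 of length 3:
v_1 = (-1, 3, -4)ᵀ
v_2 = (2, -7, 9)ᵀ
v_3 = (1, 0, 0)ᵀ

Let N = A − (5)·I. We want v_3 with N^3 v_3 = 0 but N^2 v_3 ≠ 0; then v_{j-1} := N · v_j for j = 3, …, 2.

Pick v_3 = (1, 0, 0)ᵀ.
Then v_2 = N · v_3 = (2, -7, 9)ᵀ.
Then v_1 = N · v_2 = (-1, 3, -4)ᵀ.

Sanity check: (A − (5)·I) v_1 = (0, 0, 0)ᵀ = 0. ✓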